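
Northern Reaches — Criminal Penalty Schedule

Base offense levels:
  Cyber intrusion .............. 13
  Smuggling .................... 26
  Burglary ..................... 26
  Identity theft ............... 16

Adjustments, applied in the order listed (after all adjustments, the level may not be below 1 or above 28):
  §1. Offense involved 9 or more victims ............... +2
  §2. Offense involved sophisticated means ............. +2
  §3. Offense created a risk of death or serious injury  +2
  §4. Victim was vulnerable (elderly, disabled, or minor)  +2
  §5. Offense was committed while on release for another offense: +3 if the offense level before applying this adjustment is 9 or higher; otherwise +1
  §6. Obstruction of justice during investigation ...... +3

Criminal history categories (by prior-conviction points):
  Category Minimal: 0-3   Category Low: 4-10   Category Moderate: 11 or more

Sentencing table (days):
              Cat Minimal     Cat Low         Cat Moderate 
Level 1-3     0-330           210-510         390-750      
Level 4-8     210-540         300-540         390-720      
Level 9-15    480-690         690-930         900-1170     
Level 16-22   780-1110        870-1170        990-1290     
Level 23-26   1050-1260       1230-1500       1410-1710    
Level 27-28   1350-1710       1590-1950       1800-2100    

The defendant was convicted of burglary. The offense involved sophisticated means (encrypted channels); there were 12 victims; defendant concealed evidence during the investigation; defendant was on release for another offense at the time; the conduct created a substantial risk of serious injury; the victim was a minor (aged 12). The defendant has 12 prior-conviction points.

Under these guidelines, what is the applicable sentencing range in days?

1800-2100 days

Base offense level for burglary: 26.
§1 applies: 26 + 2 = 28.
§2 applies: 28 + 2 = 30.
§3 applies: 30 + 2 = 32.
§4 applies: 32 + 2 = 34.
§5 applies (level before this adjustment is 34 ≥ 9, so +3): 34 + 3 = 37.
§6 applies: 37 + 3 = 40.
Level 40 exceeds the maximum of 28; capped at 28.
Final offense level: 28.
Criminal history: 12 prior points → Category Moderate (11+).
Level 28 falls in the 27-28 band.
Grid: Level 27-28 × Category Moderate = 1800-2100 days.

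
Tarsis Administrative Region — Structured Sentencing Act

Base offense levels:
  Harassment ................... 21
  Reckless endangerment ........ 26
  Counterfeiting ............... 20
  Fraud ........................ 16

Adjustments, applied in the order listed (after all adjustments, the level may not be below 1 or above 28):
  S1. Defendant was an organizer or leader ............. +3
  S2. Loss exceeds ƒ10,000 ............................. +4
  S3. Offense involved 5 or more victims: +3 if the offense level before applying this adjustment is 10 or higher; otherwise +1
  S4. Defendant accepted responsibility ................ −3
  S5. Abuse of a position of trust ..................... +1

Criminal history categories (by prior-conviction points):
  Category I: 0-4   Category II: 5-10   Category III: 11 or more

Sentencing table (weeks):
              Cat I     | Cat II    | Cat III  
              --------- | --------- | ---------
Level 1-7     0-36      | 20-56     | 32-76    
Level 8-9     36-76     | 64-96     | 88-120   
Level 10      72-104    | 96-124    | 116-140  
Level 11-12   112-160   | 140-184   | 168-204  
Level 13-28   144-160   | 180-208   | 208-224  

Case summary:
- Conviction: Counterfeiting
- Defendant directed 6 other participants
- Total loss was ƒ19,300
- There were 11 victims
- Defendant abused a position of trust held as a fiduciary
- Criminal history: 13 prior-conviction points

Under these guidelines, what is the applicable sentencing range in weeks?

208-224 weeks

Base offense level for counterfeiting: 20.
S1 applies: 20 + 3 = 23.
S2 applies: 23 + 4 = 27.
S3 applies (level before this adjustment is 27 ≥ 10, so +3): 27 + 3 = 30.
S4 does not apply.
S5 applies: 30 + 1 = 31.
Level 31 exceeds the maximum of 28; capped at 28.
Final offense level: 28.
Criminal history: 13 prior points → Category III (11+).
Level 28 falls in the 13-28 band.
Grid: Level 13-28 × Category III = 208-224 weeks.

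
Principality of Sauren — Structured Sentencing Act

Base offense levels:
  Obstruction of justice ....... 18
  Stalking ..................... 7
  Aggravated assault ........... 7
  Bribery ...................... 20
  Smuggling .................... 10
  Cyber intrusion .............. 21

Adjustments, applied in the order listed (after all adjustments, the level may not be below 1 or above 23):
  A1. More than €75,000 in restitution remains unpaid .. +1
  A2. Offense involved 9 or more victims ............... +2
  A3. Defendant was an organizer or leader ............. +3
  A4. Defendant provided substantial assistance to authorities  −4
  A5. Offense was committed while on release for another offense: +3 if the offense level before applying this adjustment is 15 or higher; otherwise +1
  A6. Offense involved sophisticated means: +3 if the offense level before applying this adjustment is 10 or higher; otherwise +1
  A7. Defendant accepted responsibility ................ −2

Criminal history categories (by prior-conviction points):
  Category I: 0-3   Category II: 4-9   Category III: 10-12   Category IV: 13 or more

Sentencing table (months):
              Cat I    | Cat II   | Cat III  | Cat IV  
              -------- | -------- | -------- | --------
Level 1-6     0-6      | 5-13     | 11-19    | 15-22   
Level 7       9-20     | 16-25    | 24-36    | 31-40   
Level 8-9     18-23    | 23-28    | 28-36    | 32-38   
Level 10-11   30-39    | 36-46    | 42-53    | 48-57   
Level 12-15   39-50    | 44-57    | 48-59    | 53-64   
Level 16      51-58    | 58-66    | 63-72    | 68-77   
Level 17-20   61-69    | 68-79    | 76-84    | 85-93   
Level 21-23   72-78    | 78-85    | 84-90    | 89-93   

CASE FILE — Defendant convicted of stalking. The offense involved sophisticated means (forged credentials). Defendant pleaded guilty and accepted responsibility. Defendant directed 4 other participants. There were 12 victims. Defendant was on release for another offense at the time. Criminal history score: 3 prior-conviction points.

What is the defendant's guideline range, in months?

39-50 months

Base offense level for stalking: 7.
A1 does not apply.
A2 applies: 7 + 2 = 9.
A3 applies: 9 + 3 = 12.
A5 applies (level before this adjustment is 12 < 15, so +1): 12 + 1 = 13.
A6 applies (level before this adjustment is 13 ≥ 10, so +3): 13 + 3 = 16.
A7 applies: 16 − 2 = 14.
Final offense level: 14.
Criminal history: 3 prior points → Category I (0-3).
Level 14 falls in the 12-15 band.
Grid: Level 12-15 × Category I = 39-50 months.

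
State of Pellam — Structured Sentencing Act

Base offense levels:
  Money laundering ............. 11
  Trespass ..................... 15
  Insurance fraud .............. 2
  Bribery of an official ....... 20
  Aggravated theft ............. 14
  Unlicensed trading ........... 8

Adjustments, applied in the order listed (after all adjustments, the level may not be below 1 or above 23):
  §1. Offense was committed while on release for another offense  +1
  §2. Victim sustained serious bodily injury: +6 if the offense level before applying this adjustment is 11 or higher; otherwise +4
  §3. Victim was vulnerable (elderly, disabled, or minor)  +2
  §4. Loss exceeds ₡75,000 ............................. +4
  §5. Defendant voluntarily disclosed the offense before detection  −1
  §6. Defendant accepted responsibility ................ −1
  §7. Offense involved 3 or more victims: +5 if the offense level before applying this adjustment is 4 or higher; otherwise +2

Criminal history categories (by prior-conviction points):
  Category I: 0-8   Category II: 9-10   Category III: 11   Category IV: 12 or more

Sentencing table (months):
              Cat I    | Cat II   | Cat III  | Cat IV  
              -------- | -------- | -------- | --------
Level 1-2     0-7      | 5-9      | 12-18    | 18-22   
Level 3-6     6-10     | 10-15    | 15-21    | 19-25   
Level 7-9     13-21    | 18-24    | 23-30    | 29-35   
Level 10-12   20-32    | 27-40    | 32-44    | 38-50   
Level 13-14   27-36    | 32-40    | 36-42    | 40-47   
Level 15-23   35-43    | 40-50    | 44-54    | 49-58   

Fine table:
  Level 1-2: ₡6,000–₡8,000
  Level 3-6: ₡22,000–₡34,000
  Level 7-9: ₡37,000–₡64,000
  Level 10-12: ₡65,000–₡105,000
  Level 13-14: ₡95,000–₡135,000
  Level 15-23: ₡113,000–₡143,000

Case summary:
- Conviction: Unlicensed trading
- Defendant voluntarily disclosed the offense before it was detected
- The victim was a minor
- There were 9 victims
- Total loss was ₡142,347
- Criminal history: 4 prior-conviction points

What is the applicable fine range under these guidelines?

₡113,000–₡143,000

Base offense level for unlicensed trading: 8.
§1 does not apply.
§3 applies: 8 + 2 = 10.
§4 applies: 10 + 4 = 14.
§5 applies: 14 − 1 = 13.
§7 applies (level before this adjustment is 13 ≥ 4, so +5): 13 + 5 = 18.
Final offense level: 18.
Level 18 falls in the 15-23 band.
Fine table: Level 15-23 → ₡113,000–₡143,000.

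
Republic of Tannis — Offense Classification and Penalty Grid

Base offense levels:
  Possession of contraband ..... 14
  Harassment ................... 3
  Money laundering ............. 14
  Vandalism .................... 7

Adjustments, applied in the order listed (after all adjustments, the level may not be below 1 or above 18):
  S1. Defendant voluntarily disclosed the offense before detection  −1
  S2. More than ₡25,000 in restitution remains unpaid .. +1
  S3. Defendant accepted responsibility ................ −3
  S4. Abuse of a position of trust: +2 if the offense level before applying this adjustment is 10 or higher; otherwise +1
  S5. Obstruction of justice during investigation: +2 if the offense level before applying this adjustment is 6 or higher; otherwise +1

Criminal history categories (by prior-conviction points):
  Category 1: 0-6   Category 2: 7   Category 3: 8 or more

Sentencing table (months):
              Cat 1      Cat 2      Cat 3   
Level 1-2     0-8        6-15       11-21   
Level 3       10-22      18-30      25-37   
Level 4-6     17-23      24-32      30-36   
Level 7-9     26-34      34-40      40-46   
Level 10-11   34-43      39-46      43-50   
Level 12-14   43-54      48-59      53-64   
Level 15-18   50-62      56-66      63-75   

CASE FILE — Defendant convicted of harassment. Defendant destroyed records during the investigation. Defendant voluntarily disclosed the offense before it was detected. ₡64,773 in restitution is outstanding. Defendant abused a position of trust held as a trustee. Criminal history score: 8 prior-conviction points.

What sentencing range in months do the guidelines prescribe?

Base offense level for harassment: 3.
S1 applies: 3 − 1 = 2.
S2 applies: 2 + 1 = 3.
S4 applies (level before this adjustment is 3 < 10, so +1): 3 + 1 = 4.
S5 applies (level before this adjustment is 4 < 6, so +1): 4 + 1 = 5.
Final offense level: 5.
Criminal history: 8 prior points → Category 3 (8+).
Level 5 falls in the 4-6 band.
Grid: Level 4-6 × Category 3 = 30-36 months.

30-36 months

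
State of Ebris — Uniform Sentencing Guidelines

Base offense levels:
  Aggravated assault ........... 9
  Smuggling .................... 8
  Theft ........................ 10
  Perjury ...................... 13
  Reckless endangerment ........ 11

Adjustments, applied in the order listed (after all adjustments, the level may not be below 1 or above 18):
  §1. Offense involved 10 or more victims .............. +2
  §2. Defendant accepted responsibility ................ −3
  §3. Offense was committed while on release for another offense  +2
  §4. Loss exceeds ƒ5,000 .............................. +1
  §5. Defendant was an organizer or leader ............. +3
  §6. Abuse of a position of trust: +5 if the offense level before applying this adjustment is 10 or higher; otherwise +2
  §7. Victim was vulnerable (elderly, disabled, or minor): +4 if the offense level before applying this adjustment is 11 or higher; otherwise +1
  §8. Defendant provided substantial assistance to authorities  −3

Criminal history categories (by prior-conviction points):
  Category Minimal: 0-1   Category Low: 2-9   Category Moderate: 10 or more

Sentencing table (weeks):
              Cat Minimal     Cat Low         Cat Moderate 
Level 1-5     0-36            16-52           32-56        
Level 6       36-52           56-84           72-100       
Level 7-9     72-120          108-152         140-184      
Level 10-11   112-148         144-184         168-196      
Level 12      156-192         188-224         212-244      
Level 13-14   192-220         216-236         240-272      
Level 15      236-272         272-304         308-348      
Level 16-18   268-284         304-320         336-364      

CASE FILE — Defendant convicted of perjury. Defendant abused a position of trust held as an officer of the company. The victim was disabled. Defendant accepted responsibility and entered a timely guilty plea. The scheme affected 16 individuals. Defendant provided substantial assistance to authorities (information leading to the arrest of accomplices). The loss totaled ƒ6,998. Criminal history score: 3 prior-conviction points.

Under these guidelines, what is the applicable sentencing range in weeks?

Base offense level for perjury: 13.
§1 applies: 13 + 2 = 15.
§2 applies: 15 − 3 = 12.
§4 applies: 12 + 1 = 13.
§5 does not apply.
§6 applies (level before this adjustment is 13 ≥ 10, so +5): 13 + 5 = 18.
§7 applies (level before this adjustment is 18 ≥ 11, so +4): 18 + 4 = 22.
§8 applies: 22 − 3 = 19.
Level 19 exceeds the maximum of 18; capped at 18.
Final offense level: 18.
Criminal history: 3 prior points → Category Low (2-9).
Level 18 falls in the 16-18 band.
Grid: Level 16-18 × Category Low = 304-320 weeks.

304-320 weeks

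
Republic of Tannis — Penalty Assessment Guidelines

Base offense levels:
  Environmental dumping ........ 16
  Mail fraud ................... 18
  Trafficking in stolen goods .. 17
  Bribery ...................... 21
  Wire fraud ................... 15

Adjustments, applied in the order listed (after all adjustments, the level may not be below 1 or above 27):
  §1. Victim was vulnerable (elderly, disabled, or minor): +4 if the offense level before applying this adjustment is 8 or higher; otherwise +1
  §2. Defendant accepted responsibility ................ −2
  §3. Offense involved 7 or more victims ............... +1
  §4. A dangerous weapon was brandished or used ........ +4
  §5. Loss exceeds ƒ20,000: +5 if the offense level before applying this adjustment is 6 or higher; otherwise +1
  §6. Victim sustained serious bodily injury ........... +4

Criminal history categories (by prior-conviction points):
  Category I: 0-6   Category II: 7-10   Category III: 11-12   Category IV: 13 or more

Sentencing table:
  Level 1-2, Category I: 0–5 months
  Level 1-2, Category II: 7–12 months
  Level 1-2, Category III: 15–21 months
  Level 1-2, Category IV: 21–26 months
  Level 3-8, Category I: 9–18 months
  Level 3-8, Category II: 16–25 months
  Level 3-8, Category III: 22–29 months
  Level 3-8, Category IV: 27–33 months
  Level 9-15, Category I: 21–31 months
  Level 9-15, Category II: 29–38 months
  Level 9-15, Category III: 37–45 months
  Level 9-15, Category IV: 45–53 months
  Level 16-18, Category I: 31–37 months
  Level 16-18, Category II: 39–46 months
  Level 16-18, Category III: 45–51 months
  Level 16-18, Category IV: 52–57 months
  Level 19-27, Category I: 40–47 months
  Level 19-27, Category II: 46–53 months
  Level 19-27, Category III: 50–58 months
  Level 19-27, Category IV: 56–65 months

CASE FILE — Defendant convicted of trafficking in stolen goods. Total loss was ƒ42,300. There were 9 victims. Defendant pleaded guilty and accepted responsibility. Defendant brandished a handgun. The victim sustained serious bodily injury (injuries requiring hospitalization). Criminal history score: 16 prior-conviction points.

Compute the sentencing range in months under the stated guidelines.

Base offense level for trafficking in stolen goods: 17.
§2 applies: 17 − 2 = 15.
§3 applies: 15 + 1 = 16.
§4 applies: 16 + 4 = 20.
§5 applies (level before this adjustment is 20 ≥ 6, so +5): 20 + 5 = 25.
§6 applies: 25 + 4 = 29.
Level 29 exceeds the maximum of 27; capped at 27.
Final offense level: 27.
Criminal history: 16 prior points → Category IV (13+).
Level 27 falls in the 19-27 band.
Grid: Level 19-27 × Category IV = 56-65 months.

56-65 months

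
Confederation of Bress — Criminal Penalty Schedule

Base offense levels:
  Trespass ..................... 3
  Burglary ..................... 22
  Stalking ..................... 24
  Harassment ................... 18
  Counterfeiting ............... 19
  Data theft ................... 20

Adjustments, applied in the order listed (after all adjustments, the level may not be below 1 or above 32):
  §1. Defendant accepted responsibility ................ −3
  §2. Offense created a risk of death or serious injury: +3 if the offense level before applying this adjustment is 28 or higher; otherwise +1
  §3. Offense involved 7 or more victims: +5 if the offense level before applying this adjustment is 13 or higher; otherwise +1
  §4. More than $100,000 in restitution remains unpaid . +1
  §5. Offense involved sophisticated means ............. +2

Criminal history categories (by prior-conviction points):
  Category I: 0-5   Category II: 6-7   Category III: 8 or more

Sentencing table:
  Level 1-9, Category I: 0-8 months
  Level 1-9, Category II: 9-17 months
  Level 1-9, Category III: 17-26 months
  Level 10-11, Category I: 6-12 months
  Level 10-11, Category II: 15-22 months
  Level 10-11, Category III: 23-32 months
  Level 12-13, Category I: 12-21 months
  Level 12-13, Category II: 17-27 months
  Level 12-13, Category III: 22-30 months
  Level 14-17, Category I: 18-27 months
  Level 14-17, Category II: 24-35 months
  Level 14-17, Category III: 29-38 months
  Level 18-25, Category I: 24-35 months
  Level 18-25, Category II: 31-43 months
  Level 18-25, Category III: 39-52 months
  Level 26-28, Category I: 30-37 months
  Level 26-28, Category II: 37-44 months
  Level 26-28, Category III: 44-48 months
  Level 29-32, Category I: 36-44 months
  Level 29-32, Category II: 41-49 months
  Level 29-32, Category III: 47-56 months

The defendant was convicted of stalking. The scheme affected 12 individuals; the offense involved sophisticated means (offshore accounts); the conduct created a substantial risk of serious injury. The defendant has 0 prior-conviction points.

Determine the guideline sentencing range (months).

Base offense level for stalking: 24.
§2 applies (level before this adjustment is 24 < 28, so +1): 24 + 1 = 25.
§3 applies (level before this adjustment is 25 ≥ 13, so +5): 25 + 5 = 30.
§5 applies: 30 + 2 = 32.
Final offense level: 32.
Criminal history: 0 prior points → Category I (0-5).
Level 32 falls in the 29-32 band.
Grid: Level 29-32 × Category I = 36-44 months.

36-44 months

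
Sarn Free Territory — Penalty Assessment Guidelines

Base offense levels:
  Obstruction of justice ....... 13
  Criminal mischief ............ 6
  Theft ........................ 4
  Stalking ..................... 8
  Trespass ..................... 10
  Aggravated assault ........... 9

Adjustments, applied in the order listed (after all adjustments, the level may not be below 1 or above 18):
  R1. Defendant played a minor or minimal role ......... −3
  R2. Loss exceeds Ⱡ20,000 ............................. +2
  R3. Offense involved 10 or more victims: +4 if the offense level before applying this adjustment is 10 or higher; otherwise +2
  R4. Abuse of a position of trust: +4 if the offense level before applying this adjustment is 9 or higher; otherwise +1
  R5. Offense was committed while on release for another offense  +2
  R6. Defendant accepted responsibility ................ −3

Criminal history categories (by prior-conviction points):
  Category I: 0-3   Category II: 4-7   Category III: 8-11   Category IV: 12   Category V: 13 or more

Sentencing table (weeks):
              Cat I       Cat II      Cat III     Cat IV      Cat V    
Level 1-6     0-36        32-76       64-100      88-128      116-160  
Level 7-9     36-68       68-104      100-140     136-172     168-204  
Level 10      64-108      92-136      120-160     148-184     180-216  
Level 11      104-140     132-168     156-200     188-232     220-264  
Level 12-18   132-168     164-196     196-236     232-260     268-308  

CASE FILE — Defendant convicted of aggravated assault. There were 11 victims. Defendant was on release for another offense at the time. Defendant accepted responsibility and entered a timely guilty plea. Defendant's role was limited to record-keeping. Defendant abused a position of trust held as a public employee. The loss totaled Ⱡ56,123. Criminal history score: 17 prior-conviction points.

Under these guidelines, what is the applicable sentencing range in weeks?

268-308 weeks

Base offense level for aggravated assault: 9.
R1 applies: 9 − 3 = 6.
R2 applies: 6 + 2 = 8.
R3 applies (level before this adjustment is 8 < 10, so +2): 8 + 2 = 10.
R4 applies (level before this adjustment is 10 ≥ 9, so +4): 10 + 4 = 14.
R5 applies: 14 + 2 = 16.
R6 applies: 16 − 3 = 13.
Final offense level: 13.
Criminal history: 17 prior points → Category V (13+).
Level 13 falls in the 12-18 band.
Grid: Level 12-18 × Category V = 268-308 weeks.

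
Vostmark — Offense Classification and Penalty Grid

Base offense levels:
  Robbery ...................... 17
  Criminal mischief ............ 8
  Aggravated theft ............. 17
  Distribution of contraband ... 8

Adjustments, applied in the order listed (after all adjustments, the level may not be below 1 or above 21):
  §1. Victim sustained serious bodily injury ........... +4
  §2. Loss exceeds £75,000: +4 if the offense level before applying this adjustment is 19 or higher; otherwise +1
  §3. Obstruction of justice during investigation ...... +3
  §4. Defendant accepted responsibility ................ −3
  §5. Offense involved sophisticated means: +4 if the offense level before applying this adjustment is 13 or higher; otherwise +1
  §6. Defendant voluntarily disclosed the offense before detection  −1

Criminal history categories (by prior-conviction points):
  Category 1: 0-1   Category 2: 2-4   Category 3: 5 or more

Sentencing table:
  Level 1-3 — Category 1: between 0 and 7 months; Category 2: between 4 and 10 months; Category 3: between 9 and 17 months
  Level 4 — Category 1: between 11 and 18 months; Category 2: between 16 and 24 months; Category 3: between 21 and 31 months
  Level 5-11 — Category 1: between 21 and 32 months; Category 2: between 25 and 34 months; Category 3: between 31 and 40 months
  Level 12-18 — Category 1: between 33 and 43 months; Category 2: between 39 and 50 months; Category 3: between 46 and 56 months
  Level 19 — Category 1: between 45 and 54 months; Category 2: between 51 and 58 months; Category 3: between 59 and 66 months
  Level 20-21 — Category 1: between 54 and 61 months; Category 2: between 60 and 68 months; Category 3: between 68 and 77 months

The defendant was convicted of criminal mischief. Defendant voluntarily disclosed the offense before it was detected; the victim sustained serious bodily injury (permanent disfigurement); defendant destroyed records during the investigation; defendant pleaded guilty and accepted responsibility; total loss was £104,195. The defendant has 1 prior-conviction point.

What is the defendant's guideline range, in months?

Base offense level for criminal mischief: 8.
§1 applies: 8 + 4 = 12.
§2 applies (level before this adjustment is 12 < 19, so +1): 12 + 1 = 13.
§3 applies: 13 + 3 = 16.
§4 applies: 16 − 3 = 13.
§5 does not apply.
§6 applies: 13 − 1 = 12.
Final offense level: 12.
Criminal history: 1 prior point → Category 1 (0-1).
Level 12 falls in the 12-18 band.
Grid: Level 12-18 × Category 1 = 33-43 months.

33-43 months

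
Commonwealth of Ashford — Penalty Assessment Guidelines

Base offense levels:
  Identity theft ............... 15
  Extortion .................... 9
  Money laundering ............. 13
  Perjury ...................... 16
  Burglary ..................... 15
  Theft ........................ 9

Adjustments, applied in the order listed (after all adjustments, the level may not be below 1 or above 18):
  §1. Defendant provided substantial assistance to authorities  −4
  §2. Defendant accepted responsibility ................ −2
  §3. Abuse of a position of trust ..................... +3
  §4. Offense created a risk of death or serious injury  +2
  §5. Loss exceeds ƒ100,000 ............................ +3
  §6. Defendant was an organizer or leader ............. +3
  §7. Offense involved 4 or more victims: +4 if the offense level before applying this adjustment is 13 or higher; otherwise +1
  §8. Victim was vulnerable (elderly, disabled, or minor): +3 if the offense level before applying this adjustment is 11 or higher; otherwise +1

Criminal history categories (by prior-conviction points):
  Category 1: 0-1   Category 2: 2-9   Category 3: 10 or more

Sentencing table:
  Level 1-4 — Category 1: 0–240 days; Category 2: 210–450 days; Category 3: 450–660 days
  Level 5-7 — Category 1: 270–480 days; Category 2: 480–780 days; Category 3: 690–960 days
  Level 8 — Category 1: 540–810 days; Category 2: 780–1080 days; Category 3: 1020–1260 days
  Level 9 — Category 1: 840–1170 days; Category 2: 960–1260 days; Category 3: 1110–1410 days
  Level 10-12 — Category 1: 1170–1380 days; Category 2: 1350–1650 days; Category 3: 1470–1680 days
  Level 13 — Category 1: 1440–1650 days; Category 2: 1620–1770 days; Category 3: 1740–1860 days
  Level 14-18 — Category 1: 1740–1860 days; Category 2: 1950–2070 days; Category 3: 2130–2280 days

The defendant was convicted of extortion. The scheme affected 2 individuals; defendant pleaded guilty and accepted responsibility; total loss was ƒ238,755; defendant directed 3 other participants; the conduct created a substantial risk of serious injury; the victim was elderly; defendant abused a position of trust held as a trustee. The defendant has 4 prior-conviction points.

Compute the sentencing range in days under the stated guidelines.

Base offense level for extortion: 9.
§2 applies: 9 − 2 = 7.
§3 applies: 7 + 3 = 10.
§4 applies: 10 + 2 = 12.
§5 applies: 12 + 3 = 15.
§6 applies: 15 + 3 = 18.
§8 applies (level before this adjustment is 18 ≥ 11, so +3): 18 + 3 = 21.
Level 21 exceeds the maximum of 18; capped at 18.
Final offense level: 18.
Criminal history: 4 prior points → Category 2 (2-9).
Level 18 falls in the 14-18 band.
Grid: Level 14-18 × Category 2 = 1950-2070 days.

1950-2070 days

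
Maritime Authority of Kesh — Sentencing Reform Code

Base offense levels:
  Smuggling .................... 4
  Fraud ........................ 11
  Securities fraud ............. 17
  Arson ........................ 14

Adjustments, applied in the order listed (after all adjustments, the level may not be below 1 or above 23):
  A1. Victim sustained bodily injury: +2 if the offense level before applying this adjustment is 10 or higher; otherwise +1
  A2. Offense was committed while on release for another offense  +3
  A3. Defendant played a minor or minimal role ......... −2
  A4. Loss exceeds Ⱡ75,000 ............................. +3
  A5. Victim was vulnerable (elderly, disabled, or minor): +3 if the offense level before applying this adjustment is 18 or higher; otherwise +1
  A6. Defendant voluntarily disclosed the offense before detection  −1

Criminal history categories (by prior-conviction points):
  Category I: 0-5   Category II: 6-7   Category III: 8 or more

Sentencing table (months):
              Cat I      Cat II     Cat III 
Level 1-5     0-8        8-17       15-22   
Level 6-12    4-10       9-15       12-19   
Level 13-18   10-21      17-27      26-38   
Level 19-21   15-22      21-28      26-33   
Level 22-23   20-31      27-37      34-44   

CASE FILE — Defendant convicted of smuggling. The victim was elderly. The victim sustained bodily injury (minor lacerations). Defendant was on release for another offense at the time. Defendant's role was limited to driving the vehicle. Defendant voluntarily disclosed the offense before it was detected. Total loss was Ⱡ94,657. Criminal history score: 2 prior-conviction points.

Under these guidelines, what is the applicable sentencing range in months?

Base offense level for smuggling: 4.
A1 applies (level before this adjustment is 4 < 10, so +1): 4 + 1 = 5.
A2 applies: 5 + 3 = 8.
A3 applies: 8 − 2 = 6.
A4 applies: 6 + 3 = 9.
A5 applies (level before this adjustment is 9 < 18, so +1): 9 + 1 = 10.
A6 applies: 10 − 1 = 9.
Final offense level: 9.
Criminal history: 2 prior points → Category I (0-5).
Level 9 falls in the 6-12 band.
Grid: Level 6-12 × Category I = 4-10 months.

4-10 months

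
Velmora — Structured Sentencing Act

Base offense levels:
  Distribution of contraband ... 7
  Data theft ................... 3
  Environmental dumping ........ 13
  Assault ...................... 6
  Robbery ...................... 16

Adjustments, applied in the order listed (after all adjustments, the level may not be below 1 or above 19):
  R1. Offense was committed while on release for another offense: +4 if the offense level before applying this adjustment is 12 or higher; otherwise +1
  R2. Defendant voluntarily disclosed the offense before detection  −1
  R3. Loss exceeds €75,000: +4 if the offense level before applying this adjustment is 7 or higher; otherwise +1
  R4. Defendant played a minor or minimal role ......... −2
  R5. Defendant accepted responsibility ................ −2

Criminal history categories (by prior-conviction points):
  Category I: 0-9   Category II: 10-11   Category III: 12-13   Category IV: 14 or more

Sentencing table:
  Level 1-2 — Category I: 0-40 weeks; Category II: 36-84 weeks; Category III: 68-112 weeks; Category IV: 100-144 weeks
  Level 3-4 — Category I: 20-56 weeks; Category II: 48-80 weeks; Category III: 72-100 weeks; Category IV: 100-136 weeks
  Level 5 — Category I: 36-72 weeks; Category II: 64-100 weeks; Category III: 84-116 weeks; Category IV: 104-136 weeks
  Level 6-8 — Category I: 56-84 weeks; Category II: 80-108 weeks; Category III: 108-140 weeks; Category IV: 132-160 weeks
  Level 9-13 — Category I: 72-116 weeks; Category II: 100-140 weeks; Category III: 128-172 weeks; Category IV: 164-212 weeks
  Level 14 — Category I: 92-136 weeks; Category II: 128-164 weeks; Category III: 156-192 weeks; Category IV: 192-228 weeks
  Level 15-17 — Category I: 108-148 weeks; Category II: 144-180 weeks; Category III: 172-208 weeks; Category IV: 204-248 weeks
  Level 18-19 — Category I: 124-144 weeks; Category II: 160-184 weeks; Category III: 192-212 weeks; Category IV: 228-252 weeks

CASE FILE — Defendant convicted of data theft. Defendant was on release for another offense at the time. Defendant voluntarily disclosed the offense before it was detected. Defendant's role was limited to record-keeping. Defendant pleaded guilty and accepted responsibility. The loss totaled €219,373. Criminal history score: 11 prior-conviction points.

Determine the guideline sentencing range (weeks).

Base offense level for data theft: 3.
R1 applies (level before this adjustment is 3 < 12, so +1): 3 + 1 = 4.
R2 applies: 4 − 1 = 3.
R3 applies (level before this adjustment is 3 < 7, so +1): 3 + 1 = 4.
R4 applies: 4 − 2 = 2.
R5 applies: 2 − 2 = 0.
Level 0 is below the minimum of 1; floored at 1.
Final offense level: 1.
Criminal history: 11 prior points → Category II (10-11).
Level 1 falls in the 1-2 band.
Grid: Level 1-2 × Category II = 36-84 weeks.

36-84 weeks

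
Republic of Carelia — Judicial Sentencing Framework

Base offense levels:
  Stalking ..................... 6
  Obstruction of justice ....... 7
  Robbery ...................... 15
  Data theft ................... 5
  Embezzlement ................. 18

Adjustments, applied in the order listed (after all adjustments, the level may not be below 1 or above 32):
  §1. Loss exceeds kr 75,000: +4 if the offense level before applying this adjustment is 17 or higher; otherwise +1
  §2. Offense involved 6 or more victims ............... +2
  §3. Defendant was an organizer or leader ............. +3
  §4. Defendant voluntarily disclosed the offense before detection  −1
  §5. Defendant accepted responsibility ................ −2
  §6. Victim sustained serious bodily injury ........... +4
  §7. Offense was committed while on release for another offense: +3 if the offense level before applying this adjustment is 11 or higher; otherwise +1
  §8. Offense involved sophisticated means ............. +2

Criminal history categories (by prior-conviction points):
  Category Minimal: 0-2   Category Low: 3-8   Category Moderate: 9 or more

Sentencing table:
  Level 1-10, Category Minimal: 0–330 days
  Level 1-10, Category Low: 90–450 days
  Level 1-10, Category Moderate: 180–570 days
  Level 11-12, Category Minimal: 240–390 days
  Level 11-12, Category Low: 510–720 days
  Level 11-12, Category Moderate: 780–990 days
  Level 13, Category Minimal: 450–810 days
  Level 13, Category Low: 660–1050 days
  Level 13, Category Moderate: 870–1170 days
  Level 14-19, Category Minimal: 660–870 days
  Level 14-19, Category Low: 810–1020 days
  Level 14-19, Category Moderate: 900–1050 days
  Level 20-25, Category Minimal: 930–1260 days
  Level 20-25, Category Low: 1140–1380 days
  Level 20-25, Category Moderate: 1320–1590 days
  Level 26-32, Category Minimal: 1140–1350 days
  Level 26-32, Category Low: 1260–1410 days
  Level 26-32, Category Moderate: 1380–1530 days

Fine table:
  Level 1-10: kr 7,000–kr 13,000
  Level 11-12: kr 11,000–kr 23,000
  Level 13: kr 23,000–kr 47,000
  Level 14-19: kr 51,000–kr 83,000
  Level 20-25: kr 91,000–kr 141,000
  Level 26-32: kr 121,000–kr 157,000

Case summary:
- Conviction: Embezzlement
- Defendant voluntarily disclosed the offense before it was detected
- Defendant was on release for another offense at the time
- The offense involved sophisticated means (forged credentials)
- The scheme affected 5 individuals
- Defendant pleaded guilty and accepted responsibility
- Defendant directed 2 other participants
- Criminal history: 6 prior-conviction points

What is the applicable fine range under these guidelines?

Base offense level for embezzlement: 18.
§1 does not apply.
§2 does not apply.
§3 applies: 18 + 3 = 21.
§4 applies: 21 − 1 = 20.
§5 applies: 20 − 2 = 18.
§7 applies (level before this adjustment is 18 ≥ 11, so +3): 18 + 3 = 21.
§8 applies: 21 + 2 = 23.
Final offense level: 23.
Level 23 falls in the 20-25 band.
Fine table: Level 20-25 → kr 91,000–kr 141,000.

kr 91,000–kr 141,000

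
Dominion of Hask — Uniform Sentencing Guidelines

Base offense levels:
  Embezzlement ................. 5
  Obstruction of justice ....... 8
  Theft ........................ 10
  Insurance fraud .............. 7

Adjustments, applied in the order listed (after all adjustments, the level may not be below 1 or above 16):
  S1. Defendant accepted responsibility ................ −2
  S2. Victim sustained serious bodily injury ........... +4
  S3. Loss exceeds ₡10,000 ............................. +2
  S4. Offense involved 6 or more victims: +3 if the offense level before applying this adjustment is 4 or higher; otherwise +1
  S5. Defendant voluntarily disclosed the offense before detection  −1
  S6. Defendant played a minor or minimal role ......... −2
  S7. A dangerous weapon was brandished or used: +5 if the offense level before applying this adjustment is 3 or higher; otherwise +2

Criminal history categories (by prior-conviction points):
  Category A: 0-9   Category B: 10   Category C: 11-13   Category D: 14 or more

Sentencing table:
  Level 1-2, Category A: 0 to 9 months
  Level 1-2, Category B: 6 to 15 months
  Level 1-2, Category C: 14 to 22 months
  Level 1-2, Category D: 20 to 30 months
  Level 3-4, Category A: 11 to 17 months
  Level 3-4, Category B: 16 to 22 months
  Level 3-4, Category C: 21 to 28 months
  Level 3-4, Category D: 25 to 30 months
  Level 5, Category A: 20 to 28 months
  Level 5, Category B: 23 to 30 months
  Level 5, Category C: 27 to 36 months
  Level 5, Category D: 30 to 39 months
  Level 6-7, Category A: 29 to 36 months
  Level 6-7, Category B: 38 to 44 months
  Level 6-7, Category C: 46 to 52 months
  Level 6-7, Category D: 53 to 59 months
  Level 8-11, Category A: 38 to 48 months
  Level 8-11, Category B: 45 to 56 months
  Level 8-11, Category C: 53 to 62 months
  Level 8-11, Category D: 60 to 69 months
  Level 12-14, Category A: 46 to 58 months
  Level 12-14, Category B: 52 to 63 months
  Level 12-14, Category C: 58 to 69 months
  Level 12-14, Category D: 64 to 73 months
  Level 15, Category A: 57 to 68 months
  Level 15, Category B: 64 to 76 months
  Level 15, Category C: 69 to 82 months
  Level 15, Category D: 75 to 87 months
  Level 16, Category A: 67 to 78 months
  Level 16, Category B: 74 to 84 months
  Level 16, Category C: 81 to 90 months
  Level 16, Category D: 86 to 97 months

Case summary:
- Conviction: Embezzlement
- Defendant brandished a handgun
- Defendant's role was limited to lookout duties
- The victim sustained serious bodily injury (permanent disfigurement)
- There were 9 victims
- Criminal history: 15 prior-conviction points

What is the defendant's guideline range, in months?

Base offense level for embezzlement: 5.
S1 does not apply.
S2 applies: 5 + 4 = 9.
S4 applies (level before this adjustment is 9 ≥ 4, so +3): 9 + 3 = 12.
S5 does not apply.
S6 applies: 12 − 2 = 10.
S7 applies (level before this adjustment is 10 ≥ 3, so +5): 10 + 5 = 15.
Final offense level: 15.
Criminal history: 15 prior points → Category D (14+).
Level 15 falls in the 15 band.
Grid: Level 15 × Category D = 75-87 months.

75-87 months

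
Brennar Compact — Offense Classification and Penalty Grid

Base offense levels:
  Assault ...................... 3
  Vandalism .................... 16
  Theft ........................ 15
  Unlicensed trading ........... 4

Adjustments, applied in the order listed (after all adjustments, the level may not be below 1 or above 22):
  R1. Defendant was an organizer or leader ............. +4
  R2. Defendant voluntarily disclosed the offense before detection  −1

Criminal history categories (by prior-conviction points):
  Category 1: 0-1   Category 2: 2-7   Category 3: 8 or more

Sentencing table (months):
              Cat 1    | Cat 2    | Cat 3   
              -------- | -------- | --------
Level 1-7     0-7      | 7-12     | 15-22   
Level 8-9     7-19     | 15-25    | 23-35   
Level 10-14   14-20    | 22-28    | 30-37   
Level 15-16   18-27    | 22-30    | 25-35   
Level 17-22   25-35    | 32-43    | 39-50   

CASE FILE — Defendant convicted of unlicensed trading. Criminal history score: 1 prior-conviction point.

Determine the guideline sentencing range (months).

Base offense level for unlicensed trading: 4.
Final offense level: 4.
Criminal history: 1 prior point → Category 1 (0-1).
Level 4 falls in the 1-7 band.
Grid: Level 1-7 × Category 1 = 0-7 months.

0-7 months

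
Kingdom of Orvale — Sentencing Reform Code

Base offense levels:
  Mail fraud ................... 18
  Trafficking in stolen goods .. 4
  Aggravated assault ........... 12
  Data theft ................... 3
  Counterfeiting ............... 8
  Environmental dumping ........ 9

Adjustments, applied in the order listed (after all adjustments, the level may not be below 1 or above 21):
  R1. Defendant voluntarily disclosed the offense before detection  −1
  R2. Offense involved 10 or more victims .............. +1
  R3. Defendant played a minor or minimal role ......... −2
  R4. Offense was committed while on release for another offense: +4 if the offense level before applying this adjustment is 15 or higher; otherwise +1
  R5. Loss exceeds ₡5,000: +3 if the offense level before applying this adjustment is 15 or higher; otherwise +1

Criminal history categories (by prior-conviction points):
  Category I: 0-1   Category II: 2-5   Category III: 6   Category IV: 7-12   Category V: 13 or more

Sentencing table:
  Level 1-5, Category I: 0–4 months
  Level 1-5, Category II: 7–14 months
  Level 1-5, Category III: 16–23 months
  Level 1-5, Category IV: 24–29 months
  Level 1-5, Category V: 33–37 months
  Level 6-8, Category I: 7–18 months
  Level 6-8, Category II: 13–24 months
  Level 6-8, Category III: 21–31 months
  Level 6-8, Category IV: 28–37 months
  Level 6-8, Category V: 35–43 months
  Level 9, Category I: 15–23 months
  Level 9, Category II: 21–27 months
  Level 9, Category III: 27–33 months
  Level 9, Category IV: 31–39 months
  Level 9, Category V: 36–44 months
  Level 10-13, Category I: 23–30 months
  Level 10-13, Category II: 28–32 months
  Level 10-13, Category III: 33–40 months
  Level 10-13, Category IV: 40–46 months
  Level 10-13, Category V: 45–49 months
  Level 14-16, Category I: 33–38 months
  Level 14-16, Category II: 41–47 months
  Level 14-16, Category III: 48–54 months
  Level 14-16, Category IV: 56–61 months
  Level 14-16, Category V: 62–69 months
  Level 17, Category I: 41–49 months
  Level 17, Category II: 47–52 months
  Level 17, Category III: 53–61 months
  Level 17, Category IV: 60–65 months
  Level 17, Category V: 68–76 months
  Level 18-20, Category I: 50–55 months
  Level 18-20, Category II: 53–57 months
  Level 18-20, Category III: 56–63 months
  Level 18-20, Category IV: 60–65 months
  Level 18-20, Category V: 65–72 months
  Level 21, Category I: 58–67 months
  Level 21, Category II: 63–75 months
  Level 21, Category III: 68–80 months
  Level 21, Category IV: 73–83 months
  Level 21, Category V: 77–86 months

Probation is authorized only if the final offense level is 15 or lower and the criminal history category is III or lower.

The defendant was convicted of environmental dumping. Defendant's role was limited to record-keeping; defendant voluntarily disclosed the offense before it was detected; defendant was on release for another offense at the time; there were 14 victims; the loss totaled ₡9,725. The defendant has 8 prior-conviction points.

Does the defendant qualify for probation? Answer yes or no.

No

Base offense level for environmental dumping: 9.
R1 applies: 9 − 1 = 8.
R2 applies: 8 + 1 = 9.
R3 applies: 9 − 2 = 7.
R4 applies (level before this adjustment is 7 < 15, so +1): 7 + 1 = 8.
R5 applies (level before this adjustment is 8 < 15, so +1): 8 + 1 = 9.
Final offense level: 9.
Criminal history: 8 prior points → Category IV (7-12).
Level 9 falls in the 9 band.
Grid: Level 9 × Category IV = 31-39 months.
Probation check: level 9 ≤ 15 and category IV > III → not eligible.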